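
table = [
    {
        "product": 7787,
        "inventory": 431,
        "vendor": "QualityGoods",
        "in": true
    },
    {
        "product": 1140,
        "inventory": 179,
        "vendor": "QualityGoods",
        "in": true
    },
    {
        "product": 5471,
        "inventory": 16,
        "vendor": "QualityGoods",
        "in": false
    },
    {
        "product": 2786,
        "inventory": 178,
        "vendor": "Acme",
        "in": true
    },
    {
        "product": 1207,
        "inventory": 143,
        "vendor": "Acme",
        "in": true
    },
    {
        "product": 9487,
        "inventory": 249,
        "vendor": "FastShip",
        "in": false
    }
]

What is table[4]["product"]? 1207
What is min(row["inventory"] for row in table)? 16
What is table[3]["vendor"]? "Acme"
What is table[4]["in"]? True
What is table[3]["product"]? 2786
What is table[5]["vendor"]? "FastShip"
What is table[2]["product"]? 5471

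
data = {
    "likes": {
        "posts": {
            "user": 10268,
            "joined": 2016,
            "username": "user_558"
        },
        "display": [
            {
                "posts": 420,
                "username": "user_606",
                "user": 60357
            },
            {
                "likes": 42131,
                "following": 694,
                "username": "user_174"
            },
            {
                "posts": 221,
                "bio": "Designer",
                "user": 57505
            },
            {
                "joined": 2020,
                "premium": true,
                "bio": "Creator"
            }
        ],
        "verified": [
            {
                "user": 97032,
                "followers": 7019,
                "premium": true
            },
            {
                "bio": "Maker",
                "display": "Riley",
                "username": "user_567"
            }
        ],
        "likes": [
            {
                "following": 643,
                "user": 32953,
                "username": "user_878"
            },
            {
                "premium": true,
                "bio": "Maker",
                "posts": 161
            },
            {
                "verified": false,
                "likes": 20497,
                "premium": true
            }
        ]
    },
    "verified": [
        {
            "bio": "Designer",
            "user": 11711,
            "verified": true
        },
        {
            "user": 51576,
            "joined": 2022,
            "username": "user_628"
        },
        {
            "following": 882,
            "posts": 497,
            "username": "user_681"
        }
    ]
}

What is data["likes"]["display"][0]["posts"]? 420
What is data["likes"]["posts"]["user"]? 10268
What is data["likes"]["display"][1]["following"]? 694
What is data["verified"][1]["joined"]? 2022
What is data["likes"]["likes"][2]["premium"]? True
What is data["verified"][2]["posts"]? 497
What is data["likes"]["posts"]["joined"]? 2016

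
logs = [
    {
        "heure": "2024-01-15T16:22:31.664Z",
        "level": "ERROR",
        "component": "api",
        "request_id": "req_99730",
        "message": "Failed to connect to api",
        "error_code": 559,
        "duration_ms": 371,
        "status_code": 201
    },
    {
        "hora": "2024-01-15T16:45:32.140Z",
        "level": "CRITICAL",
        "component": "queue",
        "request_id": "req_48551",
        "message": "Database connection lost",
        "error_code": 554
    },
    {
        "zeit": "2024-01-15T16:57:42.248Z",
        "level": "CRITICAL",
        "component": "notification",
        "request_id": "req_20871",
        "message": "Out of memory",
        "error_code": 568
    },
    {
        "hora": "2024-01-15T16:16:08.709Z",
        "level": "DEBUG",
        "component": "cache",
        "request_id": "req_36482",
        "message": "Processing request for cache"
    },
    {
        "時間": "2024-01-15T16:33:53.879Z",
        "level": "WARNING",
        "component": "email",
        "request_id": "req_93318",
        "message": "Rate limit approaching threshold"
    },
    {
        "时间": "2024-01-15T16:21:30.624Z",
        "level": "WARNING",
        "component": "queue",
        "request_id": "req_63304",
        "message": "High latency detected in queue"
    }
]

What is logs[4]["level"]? "WARNING"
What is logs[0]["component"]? "api"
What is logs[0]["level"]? "ERROR"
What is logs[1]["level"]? "CRITICAL"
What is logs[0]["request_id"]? "req_99730"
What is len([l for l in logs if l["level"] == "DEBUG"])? 1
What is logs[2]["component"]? "notification"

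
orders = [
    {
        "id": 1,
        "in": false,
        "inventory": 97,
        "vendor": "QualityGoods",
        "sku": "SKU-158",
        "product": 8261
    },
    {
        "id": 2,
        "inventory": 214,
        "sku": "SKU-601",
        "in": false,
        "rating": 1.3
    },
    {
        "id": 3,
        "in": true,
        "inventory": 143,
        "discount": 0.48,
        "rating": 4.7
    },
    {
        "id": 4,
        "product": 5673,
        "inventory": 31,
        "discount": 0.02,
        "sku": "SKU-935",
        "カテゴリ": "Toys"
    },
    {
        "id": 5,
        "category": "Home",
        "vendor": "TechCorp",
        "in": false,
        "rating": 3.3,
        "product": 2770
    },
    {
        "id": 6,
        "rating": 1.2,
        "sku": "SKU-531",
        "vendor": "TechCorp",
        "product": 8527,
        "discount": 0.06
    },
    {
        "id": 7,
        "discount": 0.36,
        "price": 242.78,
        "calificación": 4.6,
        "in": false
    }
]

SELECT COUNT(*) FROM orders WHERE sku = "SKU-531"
1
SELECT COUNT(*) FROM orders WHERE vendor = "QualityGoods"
1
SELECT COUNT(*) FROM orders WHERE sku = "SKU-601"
1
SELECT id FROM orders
[1, 2, 3, 4, 5, 6, 7]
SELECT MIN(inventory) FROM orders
31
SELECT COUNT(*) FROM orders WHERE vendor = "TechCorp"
2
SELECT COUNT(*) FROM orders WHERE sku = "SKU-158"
1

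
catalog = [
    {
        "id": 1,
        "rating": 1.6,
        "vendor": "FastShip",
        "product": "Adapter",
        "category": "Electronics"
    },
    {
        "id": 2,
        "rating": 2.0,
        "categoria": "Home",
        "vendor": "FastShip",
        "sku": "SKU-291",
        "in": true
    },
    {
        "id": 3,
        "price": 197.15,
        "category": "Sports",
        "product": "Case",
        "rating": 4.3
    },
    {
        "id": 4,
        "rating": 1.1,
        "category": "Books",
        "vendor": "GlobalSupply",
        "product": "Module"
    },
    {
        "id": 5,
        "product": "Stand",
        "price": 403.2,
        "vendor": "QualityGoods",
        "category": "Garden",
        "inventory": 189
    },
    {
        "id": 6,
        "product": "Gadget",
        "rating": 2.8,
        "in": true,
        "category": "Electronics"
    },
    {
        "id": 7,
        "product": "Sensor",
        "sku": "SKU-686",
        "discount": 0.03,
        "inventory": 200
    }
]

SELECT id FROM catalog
[1, 2, 3, 4, 5, 6, 7]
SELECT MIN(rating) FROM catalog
1.1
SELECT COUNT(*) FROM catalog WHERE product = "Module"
1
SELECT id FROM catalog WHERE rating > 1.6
[2, 3, 6]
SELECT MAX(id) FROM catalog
7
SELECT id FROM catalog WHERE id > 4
[5, 6, 7]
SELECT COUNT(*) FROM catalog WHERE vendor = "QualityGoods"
1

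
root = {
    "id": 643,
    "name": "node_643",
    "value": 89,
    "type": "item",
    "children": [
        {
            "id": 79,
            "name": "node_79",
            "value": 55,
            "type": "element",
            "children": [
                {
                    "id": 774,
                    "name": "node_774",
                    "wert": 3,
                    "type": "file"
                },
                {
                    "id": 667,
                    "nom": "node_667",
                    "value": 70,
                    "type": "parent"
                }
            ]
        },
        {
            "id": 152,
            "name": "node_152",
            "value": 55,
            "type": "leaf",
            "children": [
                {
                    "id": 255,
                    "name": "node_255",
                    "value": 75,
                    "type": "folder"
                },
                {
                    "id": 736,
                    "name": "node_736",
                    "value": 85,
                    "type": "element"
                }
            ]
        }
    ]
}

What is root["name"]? "node_643"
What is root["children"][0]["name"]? "node_79"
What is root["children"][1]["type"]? "leaf"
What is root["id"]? 643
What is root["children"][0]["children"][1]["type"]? "parent"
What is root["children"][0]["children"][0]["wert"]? 3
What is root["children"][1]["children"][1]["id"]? 736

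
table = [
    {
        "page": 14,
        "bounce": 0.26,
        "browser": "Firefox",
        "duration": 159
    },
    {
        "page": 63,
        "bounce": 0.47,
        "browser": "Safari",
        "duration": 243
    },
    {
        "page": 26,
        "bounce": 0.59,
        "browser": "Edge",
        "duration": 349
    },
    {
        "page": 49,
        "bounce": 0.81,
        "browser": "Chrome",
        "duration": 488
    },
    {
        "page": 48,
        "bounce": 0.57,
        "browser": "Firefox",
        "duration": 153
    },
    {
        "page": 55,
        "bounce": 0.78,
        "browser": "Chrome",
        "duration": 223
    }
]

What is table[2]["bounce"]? 0.59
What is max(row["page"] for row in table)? 63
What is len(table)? 6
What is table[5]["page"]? 55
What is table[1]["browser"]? "Safari"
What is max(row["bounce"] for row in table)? 0.81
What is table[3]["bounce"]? 0.81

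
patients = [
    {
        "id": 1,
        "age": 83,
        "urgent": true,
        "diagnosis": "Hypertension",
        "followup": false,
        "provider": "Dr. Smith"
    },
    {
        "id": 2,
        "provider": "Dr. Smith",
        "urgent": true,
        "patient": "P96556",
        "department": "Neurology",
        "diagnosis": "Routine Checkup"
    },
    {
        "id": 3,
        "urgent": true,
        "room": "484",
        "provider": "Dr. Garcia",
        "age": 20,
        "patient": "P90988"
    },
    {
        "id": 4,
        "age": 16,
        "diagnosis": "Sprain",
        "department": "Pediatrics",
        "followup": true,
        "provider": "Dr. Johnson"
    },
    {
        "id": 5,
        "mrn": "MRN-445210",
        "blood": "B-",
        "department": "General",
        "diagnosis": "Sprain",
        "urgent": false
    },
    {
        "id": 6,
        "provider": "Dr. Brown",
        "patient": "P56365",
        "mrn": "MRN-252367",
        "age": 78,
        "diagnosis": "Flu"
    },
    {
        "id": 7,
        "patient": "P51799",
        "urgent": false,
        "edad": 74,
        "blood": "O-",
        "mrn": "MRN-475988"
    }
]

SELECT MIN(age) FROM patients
16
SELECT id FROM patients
[1, 2, 3, 4, 5, 6, 7]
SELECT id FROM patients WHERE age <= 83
[1, 3, 4, 6]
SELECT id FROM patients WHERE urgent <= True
[1, 2, 3, 5, 7]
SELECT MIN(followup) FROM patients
False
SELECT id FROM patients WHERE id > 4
[5, 6, 7]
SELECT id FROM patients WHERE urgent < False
[]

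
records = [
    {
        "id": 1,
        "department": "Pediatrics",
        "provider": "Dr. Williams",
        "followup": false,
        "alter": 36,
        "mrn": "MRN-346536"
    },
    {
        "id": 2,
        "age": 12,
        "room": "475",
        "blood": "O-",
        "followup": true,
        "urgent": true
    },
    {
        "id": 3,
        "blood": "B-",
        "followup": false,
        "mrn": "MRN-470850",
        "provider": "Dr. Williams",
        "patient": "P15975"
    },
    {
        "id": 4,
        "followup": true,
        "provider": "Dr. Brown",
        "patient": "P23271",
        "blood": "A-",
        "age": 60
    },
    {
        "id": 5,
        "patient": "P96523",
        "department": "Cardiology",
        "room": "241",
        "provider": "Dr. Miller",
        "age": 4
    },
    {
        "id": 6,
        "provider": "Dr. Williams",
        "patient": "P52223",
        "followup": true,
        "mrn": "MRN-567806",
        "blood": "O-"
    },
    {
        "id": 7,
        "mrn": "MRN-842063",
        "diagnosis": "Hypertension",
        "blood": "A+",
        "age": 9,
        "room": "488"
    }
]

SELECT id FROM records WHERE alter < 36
[]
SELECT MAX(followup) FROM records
True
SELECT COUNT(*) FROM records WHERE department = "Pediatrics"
1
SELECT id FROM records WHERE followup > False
[2, 4, 6]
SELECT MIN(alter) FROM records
36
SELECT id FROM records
[1, 2, 3, 4, 5, 6, 7]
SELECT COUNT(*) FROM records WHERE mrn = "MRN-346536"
1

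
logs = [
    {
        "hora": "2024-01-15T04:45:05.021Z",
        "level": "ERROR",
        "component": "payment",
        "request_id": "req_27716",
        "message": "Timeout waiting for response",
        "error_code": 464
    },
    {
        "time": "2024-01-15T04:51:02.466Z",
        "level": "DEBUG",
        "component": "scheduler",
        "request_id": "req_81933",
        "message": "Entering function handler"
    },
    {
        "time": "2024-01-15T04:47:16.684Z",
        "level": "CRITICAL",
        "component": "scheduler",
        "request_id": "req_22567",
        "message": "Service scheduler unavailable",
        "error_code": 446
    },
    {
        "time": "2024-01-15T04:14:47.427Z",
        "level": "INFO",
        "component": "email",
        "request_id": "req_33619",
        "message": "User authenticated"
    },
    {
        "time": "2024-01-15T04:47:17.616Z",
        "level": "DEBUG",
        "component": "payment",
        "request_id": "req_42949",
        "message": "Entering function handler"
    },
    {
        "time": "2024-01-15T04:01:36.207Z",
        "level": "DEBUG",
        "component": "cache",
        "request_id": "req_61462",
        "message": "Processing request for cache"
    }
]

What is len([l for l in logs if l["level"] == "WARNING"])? 0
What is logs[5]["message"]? "Processing request for cache"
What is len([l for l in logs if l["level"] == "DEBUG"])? 3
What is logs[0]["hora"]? "2024-01-15T04:45:05.021Z"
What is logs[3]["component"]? "email"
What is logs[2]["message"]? "Service scheduler unavailable"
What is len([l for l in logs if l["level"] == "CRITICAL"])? 1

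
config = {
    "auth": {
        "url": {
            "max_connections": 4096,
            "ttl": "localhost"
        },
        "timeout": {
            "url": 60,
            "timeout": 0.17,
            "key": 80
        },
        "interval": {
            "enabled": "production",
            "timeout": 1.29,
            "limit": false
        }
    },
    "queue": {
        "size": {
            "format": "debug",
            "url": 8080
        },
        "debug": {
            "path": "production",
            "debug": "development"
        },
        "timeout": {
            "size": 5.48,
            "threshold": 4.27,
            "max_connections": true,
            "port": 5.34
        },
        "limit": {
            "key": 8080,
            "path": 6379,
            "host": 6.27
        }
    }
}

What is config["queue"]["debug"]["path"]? "production"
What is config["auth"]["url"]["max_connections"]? 4096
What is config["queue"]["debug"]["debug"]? "development"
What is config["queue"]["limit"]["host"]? 6.27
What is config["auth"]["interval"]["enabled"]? "production"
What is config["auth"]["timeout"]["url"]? 60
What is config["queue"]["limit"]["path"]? 6379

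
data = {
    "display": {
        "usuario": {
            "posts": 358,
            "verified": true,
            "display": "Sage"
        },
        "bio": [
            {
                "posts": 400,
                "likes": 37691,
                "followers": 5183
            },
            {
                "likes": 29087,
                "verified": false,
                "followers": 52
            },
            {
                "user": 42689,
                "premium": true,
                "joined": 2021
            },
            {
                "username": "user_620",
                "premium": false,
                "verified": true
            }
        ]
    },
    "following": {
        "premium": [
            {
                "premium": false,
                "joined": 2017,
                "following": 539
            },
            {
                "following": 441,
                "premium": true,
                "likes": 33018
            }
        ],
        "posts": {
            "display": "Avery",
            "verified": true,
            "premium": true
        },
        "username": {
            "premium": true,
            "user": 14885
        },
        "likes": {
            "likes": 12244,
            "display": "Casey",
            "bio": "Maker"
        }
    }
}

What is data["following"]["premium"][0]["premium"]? False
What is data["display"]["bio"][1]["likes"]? 29087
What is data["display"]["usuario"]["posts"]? 358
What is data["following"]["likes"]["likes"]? 12244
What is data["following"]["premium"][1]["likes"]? 33018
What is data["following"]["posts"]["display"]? "Avery"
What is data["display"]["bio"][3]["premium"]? False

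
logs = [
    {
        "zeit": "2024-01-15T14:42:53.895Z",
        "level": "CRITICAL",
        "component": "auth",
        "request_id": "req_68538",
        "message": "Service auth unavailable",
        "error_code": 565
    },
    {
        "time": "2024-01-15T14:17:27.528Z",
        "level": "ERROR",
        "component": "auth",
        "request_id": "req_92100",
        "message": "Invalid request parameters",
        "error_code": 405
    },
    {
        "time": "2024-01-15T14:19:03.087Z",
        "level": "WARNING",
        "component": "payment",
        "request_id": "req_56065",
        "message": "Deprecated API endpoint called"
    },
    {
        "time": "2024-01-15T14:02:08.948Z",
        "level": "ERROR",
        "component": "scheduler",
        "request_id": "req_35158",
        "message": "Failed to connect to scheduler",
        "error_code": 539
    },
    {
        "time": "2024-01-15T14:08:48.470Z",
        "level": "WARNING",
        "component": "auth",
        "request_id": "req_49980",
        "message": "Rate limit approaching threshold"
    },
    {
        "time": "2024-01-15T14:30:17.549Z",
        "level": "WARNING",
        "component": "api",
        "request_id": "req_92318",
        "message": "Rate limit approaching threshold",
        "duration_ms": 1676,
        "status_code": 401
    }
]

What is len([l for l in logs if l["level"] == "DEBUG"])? 0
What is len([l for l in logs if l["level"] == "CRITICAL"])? 1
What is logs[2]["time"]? "2024-01-15T14:19:03.087Z"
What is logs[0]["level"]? "CRITICAL"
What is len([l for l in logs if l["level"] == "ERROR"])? 2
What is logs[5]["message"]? "Rate limit approaching threshold"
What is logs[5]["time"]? "2024-01-15T14:30:17.549Z"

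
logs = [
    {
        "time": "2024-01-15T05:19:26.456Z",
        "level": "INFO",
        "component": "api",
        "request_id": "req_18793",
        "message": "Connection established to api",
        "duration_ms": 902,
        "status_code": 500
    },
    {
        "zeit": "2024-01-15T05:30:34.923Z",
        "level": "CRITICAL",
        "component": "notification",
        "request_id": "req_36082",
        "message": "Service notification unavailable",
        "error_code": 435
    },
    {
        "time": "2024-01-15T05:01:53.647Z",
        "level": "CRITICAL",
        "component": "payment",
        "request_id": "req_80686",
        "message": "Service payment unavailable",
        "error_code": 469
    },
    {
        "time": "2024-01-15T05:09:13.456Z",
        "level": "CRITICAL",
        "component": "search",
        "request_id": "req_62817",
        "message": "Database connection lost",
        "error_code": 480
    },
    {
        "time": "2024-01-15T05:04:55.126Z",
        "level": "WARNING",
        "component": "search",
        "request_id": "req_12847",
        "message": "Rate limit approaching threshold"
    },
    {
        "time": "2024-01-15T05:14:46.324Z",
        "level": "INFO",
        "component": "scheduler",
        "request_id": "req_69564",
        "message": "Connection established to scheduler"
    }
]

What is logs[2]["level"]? "CRITICAL"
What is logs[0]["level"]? "INFO"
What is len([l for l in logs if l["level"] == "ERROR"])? 0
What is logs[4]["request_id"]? "req_12847"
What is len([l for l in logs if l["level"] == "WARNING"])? 1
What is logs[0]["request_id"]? "req_18793"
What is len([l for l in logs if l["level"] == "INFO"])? 2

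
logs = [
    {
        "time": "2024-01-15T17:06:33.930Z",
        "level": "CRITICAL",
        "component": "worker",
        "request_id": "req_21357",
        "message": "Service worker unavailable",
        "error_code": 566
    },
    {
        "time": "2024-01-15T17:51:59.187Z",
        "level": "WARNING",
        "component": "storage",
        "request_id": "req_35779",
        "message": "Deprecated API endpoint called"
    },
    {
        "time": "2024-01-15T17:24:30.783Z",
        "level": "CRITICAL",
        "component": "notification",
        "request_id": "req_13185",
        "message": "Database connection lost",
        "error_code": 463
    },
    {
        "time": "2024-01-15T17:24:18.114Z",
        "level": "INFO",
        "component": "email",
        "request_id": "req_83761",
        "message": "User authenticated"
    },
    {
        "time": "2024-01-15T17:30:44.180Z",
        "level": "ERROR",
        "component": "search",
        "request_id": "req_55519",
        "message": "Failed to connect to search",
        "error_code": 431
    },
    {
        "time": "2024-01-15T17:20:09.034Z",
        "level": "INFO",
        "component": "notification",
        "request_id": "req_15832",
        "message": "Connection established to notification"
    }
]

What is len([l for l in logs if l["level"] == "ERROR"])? 1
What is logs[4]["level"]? "ERROR"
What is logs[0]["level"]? "CRITICAL"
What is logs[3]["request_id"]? "req_83761"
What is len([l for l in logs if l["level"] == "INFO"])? 2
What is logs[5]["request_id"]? "req_15832"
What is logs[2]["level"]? "CRITICAL"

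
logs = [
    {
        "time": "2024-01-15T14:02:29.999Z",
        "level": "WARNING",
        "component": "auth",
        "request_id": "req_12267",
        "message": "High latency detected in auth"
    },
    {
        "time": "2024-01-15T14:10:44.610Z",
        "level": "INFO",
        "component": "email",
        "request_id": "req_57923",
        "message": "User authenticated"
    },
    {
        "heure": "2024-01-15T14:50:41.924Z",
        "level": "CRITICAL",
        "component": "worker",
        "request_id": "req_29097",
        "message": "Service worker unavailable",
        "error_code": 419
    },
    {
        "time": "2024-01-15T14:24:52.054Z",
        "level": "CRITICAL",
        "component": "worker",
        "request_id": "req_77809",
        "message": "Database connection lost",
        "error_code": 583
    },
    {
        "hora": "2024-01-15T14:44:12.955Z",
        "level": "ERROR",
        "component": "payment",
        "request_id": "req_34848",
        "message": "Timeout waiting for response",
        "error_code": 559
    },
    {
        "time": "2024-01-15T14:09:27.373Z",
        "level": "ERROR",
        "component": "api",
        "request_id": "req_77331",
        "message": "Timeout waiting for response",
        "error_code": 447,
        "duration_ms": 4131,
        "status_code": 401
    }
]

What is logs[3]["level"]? "CRITICAL"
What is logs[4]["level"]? "ERROR"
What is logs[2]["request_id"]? "req_29097"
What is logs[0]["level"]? "WARNING"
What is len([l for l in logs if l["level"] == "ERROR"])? 2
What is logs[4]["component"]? "payment"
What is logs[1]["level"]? "INFO"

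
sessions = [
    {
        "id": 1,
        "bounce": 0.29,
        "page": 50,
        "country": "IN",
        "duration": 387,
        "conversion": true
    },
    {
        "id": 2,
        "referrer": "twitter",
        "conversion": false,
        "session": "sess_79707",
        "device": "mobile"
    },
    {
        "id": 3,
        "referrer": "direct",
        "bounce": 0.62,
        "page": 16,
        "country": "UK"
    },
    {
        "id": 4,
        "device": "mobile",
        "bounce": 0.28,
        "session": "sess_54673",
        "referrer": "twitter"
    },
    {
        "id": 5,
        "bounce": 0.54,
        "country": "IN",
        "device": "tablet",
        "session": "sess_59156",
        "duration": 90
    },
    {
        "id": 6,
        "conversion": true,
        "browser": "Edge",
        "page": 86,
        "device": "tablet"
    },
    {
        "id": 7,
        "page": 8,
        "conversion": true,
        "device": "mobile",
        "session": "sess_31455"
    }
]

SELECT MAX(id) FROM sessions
7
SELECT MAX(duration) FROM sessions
387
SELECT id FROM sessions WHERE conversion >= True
[1, 6, 7]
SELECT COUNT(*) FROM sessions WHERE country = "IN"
2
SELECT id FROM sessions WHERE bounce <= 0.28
[4]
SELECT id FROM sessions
[1, 2, 3, 4, 5, 6, 7]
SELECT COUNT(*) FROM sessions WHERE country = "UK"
1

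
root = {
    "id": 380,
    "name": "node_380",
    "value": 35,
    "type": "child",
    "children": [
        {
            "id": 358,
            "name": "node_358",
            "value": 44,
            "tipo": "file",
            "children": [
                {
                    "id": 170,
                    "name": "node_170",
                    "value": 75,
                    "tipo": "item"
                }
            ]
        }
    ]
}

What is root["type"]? "child"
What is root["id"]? 380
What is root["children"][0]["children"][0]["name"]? "node_170"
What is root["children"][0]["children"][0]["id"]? 170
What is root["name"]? "node_380"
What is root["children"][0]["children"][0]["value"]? 75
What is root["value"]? 35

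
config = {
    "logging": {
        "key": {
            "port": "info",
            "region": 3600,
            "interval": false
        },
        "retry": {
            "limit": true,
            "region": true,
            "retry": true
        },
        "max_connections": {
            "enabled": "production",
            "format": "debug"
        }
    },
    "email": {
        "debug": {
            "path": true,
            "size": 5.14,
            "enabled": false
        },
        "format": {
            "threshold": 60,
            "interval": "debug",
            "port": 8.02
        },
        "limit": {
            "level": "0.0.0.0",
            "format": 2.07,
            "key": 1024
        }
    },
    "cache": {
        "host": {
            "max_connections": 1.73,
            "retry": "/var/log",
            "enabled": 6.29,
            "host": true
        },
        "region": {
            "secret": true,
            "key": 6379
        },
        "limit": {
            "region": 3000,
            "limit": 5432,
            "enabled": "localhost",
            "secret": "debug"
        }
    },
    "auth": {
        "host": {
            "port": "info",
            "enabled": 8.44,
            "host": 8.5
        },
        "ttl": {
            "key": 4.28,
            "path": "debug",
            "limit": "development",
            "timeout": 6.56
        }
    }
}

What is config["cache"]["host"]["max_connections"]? 1.73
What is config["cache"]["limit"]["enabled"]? "localhost"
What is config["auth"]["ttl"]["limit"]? "development"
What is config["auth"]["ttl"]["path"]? "debug"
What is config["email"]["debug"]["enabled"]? False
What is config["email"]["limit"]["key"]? 1024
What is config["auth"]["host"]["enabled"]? 8.44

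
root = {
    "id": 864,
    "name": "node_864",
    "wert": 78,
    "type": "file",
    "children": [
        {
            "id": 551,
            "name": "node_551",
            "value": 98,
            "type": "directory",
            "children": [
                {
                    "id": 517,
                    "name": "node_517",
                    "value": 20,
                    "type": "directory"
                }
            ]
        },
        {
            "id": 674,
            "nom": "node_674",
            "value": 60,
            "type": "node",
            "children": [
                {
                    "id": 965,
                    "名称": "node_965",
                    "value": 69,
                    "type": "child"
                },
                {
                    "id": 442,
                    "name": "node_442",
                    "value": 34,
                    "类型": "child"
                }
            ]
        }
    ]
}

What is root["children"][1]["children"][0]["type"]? "child"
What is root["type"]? "file"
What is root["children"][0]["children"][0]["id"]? 517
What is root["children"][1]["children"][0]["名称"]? "node_965"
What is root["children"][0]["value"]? 98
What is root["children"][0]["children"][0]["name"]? "node_517"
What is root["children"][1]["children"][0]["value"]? 69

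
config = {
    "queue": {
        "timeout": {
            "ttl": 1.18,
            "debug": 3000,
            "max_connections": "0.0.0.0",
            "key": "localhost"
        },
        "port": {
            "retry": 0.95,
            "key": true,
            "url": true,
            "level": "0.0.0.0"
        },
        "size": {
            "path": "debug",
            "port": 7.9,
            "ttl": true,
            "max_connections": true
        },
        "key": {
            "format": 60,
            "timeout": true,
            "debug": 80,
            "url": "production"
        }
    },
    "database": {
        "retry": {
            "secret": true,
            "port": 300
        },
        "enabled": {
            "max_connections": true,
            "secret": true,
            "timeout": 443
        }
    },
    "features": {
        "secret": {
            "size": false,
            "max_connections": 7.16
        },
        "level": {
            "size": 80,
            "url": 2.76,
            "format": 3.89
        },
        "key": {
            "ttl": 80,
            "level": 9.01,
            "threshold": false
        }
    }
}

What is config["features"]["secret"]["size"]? False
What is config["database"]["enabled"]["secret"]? True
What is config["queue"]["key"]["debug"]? 80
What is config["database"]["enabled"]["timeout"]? 443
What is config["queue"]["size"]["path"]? "debug"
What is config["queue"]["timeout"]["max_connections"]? "0.0.0.0"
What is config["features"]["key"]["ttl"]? 80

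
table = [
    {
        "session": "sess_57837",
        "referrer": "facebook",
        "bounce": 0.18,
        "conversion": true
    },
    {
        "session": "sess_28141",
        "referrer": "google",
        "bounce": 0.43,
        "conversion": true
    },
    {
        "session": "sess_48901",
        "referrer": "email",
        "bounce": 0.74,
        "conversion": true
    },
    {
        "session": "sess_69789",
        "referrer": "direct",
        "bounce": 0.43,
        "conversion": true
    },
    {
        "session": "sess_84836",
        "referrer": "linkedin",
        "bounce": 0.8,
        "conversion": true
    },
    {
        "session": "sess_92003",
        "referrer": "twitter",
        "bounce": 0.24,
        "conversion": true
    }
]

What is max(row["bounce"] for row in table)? 0.8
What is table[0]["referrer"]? "facebook"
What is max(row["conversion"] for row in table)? True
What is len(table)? 6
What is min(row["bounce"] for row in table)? 0.18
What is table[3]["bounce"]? 0.43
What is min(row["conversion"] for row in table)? True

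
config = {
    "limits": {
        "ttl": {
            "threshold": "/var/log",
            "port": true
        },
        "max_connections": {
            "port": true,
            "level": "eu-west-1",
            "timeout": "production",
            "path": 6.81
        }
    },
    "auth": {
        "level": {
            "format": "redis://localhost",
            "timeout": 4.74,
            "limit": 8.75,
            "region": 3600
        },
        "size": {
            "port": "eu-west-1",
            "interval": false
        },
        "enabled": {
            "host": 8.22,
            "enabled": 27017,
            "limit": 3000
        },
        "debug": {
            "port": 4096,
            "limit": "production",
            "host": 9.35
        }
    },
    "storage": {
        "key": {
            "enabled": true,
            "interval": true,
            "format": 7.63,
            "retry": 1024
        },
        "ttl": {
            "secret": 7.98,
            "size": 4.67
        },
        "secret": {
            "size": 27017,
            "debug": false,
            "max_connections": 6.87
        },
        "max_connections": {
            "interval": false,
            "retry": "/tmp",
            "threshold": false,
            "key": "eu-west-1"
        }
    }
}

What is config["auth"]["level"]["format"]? "redis://localhost"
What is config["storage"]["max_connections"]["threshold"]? False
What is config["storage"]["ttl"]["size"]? 4.67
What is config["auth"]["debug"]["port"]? 4096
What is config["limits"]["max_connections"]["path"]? 6.81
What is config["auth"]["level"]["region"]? 3600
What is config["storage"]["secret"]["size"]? 27017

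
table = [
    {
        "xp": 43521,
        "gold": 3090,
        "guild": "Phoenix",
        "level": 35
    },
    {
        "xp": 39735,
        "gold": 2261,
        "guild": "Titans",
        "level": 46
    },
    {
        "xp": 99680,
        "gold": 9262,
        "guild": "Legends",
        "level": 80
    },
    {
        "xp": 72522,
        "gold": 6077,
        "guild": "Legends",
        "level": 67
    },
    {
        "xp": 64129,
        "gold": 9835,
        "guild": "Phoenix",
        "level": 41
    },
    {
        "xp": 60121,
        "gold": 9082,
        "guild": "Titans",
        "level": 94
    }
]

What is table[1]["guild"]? "Titans"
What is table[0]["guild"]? "Phoenix"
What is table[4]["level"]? 41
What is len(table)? 6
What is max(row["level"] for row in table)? 94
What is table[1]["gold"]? 2261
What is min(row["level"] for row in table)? 35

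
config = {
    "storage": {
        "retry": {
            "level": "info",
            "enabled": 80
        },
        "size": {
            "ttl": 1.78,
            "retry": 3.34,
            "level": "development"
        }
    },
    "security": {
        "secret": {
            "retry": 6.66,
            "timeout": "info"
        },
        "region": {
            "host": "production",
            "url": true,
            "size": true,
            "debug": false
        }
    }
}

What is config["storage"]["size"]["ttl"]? 1.78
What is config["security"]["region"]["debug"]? False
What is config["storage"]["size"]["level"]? "development"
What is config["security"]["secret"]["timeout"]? "info"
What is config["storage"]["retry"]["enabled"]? 80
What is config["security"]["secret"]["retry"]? 6.66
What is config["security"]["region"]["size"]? True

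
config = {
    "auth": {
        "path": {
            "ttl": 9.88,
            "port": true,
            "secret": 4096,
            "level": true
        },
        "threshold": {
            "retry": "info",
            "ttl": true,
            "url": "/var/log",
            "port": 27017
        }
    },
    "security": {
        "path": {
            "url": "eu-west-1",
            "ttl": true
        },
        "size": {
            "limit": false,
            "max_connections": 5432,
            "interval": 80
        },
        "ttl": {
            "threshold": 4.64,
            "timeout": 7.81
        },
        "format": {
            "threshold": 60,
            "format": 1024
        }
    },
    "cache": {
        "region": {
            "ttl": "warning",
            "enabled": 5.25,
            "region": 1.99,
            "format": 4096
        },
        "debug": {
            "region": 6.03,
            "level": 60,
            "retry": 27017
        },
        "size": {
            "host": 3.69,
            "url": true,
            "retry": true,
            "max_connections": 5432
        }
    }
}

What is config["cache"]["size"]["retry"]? True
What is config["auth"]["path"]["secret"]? 4096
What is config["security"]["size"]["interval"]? 80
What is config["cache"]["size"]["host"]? 3.69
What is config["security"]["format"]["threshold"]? 60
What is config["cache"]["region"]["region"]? 1.99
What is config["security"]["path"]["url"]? "eu-west-1"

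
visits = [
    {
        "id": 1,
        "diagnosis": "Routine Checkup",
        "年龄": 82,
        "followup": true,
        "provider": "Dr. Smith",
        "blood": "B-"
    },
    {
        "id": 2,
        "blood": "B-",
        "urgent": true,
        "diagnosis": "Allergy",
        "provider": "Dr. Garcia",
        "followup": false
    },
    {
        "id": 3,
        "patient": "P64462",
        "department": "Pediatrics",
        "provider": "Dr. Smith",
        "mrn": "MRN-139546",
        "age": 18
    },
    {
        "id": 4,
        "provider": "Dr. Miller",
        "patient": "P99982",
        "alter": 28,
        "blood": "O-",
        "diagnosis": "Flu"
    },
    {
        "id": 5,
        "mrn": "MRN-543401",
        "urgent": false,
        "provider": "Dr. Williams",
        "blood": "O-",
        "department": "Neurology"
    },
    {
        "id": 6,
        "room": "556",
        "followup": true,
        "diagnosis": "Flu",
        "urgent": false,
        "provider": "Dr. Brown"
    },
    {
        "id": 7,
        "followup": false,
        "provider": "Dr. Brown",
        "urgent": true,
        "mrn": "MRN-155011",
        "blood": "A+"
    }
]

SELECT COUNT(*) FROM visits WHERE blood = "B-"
2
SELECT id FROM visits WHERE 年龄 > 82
[]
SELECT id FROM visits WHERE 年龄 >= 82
[1]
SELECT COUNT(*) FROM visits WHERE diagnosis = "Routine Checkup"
1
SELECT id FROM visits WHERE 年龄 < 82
[]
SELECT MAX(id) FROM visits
7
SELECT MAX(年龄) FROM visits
82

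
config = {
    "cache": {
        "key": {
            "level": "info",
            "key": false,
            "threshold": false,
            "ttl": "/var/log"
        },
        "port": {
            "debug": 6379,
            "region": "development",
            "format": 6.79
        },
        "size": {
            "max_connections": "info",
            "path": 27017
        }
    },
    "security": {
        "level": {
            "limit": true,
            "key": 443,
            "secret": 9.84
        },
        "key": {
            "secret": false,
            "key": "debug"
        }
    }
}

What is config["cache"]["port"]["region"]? "development"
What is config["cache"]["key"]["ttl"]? "/var/log"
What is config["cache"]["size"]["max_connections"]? "info"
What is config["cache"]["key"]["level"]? "info"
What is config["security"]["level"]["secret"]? 9.84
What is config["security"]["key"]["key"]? "debug"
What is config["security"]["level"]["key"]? 443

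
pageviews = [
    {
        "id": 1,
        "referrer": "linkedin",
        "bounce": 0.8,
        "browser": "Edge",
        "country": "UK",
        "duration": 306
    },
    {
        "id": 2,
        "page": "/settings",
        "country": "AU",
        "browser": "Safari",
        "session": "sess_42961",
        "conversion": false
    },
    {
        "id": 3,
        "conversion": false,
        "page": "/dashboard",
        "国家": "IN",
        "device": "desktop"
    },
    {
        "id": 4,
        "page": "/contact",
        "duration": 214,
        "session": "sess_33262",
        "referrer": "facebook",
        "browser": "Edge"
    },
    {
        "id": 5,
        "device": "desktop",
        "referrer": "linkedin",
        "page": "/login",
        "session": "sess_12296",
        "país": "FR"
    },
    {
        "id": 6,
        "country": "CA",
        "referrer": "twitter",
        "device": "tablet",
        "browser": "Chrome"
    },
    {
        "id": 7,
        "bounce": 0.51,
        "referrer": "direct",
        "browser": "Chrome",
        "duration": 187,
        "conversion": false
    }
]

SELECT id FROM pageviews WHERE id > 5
[6, 7]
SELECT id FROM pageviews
[1, 2, 3, 4, 5, 6, 7]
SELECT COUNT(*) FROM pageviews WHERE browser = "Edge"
2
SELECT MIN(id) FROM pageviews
1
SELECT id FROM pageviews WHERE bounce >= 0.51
[1, 7]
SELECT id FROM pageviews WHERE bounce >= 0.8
[1]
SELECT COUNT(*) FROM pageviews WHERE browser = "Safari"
1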